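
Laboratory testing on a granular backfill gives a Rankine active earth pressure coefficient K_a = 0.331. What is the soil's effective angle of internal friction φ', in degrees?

K_a = tan²(45° − φ/2) ⇒ 45° − φ/2 = arctan(√0.331) = 29.91°.
φ = 2(45° − 29.91°) = 30.17°.

30.2°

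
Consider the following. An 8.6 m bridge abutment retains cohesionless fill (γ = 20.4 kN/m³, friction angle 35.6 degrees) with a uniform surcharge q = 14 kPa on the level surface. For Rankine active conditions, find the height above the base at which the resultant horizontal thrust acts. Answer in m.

K_a = 0.2641.
Triangular part P₁ = ½K_aγH² = 199.3 at H/3 = 2.867 m; rectangular part P₂ = K_a q H = 31.80 at H/2 = 4.300 m.
ȳ = (P₁·2.867 + P₂·4.300)/(P₁+P₂) = 3.064 m.

3.06 m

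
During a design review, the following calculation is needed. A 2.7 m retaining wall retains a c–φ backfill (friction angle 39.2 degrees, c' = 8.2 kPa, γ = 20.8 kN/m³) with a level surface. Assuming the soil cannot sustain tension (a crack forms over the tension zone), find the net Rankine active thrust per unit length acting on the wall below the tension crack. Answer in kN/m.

K_a = 0.2255; √K_a = 0.4748.
Tension-crack depth z_c = 2c/(γ√K_a) = 2×8.2/(20.8×0.4748) = 1.660 m.
σ_a at base = K_a γ H − 2c√K_a = 0.2255×20.8×2.7 − 2×8.2×0.4748 = 4.875 kPa.
P_a = ½ × 4.875 × (H − z_c) = 0.5×4.875×1.040 = 2.534 kN/m.

2.53 kN/m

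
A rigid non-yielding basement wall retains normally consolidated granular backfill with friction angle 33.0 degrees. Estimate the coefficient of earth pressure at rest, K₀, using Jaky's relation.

0.455

K₀ = 1 − sin φ' = 1 − sin 33.0° = 0.4554.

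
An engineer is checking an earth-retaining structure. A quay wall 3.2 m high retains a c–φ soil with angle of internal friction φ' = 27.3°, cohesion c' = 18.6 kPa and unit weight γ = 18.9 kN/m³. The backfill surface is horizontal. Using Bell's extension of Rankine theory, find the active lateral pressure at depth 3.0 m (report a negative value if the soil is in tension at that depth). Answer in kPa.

-1.62 kPa

K_a = (1 − sin φ)/(1 + sin φ) = 0.3711.
σ_a = K_a γ z − 2c√K_a = 0.3711×18.9×3.0 − 2×18.6×0.6092 = -1.619 kPa.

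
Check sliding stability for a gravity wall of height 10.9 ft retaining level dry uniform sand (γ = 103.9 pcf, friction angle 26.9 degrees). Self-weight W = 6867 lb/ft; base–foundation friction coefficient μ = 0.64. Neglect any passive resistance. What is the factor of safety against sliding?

K_a = tan²(45° − 26.9°/2) = 0.3770.
P_a = ½K_aγH² = 0.5×0.3770×103.9×10.9² = 2327 lb/ft, acting at H/3 = 3.633 ft above the base.
FS_sliding = μW / P_a = 0.64×6867 / 2327 = 1.889.

1.89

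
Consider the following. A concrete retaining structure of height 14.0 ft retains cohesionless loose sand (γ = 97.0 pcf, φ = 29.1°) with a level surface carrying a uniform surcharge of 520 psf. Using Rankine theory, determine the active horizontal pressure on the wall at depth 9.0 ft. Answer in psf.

481 psf

K_a = (1 − sin φ)/(1 + sin φ) = 0.3456.
σ_v = γz + q = 97.0 × 9.0 + 520 = 1393 psf.
σ_h = K_a σ_v = 0.3456 × 1393 = 481.4 psf.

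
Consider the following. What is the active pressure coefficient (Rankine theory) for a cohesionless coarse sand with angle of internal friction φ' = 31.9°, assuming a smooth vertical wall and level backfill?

K_a = tan²(45° − φ/2) = tan²(29.05°) = 0.3085.

0.309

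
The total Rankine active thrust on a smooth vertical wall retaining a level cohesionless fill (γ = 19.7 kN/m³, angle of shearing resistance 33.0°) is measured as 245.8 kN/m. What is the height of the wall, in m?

K_a = 0.2948. P_a = ½ K_a γ H² ⇒ H = √(2P_a/(K_a γ)).
H = √(2×245.8/(0.2948×19.7)) = 9.200 m.

9.20 m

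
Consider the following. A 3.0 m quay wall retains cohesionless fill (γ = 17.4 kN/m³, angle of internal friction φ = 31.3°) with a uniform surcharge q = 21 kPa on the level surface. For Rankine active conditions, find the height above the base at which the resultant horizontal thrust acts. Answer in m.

1.22 m

K_a = 0.3162.
Triangular part P₁ = ½K_aγH² = 24.76 at H/3 = 1.000 m; rectangular part P₂ = K_a q H = 19.92 at H/2 = 1.500 m.
ȳ = (P₁·1.000 + P₂·1.500)/(P₁+P₂) = 1.223 m.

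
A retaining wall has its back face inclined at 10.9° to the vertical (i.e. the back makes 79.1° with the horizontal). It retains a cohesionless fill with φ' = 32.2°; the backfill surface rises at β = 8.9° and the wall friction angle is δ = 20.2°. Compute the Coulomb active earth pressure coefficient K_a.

0.408

K_a = sin²(α+φ) / [sin²α · sin(α−δ) · (1 + √{sin(φ+δ)sin(φ−β) / (sin(α−δ)sin(α+β))})²].
With α = 79.1°, φ = 32.2°, δ = 20.2°, β = 8.9°: K_a = 0.4081.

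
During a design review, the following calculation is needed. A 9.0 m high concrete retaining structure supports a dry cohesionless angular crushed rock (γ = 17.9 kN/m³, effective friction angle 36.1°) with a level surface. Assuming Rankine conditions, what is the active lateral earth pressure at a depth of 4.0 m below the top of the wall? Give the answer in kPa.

18.5 kPa

K_a = (1 − sin φ)/(1 + sin φ) = 0.2585.
σ_h = K_a γ z = 0.2585 × 17.9 × 4.0 = 18.51 kPa.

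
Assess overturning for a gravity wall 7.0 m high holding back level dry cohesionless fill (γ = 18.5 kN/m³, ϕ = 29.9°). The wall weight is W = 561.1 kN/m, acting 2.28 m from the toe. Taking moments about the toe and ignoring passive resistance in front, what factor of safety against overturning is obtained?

3.61

K_a = tan²(45° − 29.9°/2) = 0.3347.
P_a = ½K_aγH² = 0.5×0.3347×18.5×7.0² = 151.7 kN/m, acting at H/3 = 2.333 m above the base.
Overturning moment M_o = P_a × H/3 = 151.7 × 2.333 = 354.0.
Resisting moment M_r = W × 2.28 = 561.1 × 2.28 = 1279.
FS_overturning = M_r/M_o = 1279/354.0 = 3.614.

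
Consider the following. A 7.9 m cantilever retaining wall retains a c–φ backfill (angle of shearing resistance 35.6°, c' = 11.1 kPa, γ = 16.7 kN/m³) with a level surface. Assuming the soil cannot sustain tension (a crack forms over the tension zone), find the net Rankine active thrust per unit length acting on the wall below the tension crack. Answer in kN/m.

K_a = 0.2641; √K_a = 0.5139.
Tension-crack depth z_c = 2c/(γ√K_a) = 2×11.1/(16.7×0.5139) = 2.587 m.
σ_a at base = K_a γ H − 2c√K_a = 0.2641×16.7×7.9 − 2×11.1×0.5139 = 23.44 kPa.
P_a = ½ × 23.44 × (H − z_c) = 0.5×23.44×5.313 = 62.26 kN/m.

62.3 kN/m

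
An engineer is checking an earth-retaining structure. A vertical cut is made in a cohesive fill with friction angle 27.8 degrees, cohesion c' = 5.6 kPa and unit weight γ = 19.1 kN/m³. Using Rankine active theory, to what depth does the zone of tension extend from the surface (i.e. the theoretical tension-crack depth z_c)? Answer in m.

K_a = tan²(45° − 27.8°/2) = 0.3639; √K_a = 0.6032.
The active pressure is zero where K_a γ z = 2c√K_a, so z_c = 2c/(γ√K_a) = 2×5.6/(19.1×0.6032) = 0.9721 m.

0.972 m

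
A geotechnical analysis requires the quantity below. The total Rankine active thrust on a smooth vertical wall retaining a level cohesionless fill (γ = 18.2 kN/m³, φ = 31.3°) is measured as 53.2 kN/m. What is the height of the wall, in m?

4.30 m

K_a = 0.3162. P_a = ½ K_a γ H² ⇒ H = √(2P_a/(K_a γ)).
H = √(2×53.2/(0.3162×18.2)) = 4.300 m.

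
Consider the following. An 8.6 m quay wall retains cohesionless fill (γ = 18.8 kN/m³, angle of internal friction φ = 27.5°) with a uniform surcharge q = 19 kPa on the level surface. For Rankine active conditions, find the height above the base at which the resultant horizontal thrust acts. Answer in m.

3.14 m

K_a = 0.3682.
Triangular part P₁ = ½K_aγH² = 256.0 at H/3 = 2.867 m; rectangular part P₂ = K_a q H = 60.17 at H/2 = 4.300 m.
ȳ = (P₁·2.867 + P₂·4.300)/(P₁+P₂) = 3.139 m.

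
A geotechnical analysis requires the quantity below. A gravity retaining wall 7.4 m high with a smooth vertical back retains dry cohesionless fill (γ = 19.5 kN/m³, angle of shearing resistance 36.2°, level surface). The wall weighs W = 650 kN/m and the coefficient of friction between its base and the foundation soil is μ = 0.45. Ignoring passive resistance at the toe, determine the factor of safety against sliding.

K_a = tan²(45° − 36.2°/2) = 0.2574.
P_a = ½K_aγH² = 0.5×0.2574×19.5×7.4² = 137.4 kN/m, acting at H/3 = 2.467 m above the base.
FS_sliding = μW / P_a = 0.45×650 / 137.4 = 2.129.

2.13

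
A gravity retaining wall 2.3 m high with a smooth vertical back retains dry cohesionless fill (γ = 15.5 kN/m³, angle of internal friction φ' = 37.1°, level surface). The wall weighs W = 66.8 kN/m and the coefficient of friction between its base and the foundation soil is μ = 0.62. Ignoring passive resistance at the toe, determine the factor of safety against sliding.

K_a = tan²(45° − 37.1°/2) = 0.2475.
P_a = ½K_aγH² = 0.5×0.2475×15.5×2.3² = 10.15 kN/m, acting at H/3 = 0.7667 m above the base.
FS_sliding = μW / P_a = 0.62×66.8 / 10.15 = 4.082.

4.08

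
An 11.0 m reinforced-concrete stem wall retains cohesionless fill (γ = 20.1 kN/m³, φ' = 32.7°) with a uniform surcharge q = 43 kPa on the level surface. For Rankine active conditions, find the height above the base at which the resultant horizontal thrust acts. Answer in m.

4.18 m

K_a = 0.2985.
Triangular part P₁ = ½K_aγH² = 363.0 at H/3 = 3.667 m; rectangular part P₂ = K_a q H = 141.2 at H/2 = 5.500 m.
ȳ = (P₁·3.667 + P₂·5.500)/(P₁+P₂) = 4.180 m.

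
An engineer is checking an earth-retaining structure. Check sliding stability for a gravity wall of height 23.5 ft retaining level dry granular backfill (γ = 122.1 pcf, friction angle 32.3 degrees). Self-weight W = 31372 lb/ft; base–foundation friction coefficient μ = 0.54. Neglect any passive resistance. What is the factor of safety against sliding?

1.66

K_a = tan²(45° − 32.3°/2) = 0.3035.
P_a = ½K_aγH² = 0.5×0.3035×122.1×23.5² = 10230 lb/ft, acting at H/3 = 7.833 ft above the base.
FS_sliding = μW / P_a = 0.54×31372 / 10230 = 1.656.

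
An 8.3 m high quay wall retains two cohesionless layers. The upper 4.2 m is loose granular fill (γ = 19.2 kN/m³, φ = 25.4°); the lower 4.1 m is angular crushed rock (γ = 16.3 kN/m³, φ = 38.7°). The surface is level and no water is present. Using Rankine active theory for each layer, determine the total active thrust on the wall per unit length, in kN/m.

176 kN/m

K_a1 = tan²(45°−25.4°/2) = 0.3996; K_a2 = tan²(45°−38.7°/2) = 0.2306.
Layer 1: σ at base = K_a1 γ₁ h₁ = 32.23 kPa; P₁ = ½×32.23×4.2 = 67.68.
Layer 2: σ_v at top = γ₁h₁ = 80.64; σ_h top = K_a2×80.64 = 18.59; σ_h base = K_a2×(80.64+16.3×4.1) = 34.00.
P₂ = ½(18.59+34.00)×4.1 = 107.8. Total P_a = 67.68+107.8 = 175.5 kN/m.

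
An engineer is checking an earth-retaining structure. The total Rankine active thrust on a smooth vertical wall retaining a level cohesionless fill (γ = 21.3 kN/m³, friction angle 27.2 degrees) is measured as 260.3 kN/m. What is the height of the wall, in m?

K_a = 0.3726. P_a = ½ K_a γ H² ⇒ H = √(2P_a/(K_a γ)).
H = √(2×260.3/(0.3726×21.3)) = 8.099 m.

8.10 m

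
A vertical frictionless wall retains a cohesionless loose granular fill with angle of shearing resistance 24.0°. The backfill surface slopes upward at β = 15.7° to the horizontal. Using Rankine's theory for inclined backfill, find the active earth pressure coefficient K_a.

0.501

K_a = cos β · (cos β − √(cos²β − cos²φ)) / (cos β + √(cos²β − cos²φ)).
cos β = 0.9627, cos φ = 0.9135, √(cos²β − cos²φ) = 0.3037.
K_a = 0.9627 × (0.9627 − 0.3037)/(0.9627 + 0.3037) = 0.5010.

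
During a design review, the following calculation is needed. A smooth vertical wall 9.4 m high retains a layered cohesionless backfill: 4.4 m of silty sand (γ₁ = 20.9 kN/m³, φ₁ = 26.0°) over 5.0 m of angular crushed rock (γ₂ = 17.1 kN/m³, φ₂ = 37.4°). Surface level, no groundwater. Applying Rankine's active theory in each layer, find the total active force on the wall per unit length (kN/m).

K_a1 = tan²(45°−26.0°/2) = 0.3905; K_a2 = tan²(45°−37.4°/2) = 0.2443.
Layer 1: σ at base = K_a1 γ₁ h₁ = 35.91 kPa; P₁ = ½×35.91×4.4 = 79.00.
Layer 2: σ_v at top = γ₁h₁ = 91.96; σ_h top = K_a2×91.96 = 22.46; σ_h base = K_a2×(91.96+17.1×5.0) = 43.35.
P₂ = ½(22.46+43.35)×5.0 = 164.5. Total P_a = 79.00+164.5 = 243.5 kN/m.

244 kN/m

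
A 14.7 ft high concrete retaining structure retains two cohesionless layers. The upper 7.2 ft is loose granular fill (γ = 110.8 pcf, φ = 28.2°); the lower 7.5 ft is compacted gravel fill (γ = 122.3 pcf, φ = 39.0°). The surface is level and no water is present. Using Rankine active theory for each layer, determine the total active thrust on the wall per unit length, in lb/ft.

3170 lb/ft

K_a1 = tan²(45°−28.2°/2) = 0.3582; K_a2 = tan²(45°−39.0°/2) = 0.2275.
Layer 1: σ at base = K_a1 γ₁ h₁ = 285.7 psf; P₁ = ½×285.7×7.2 = 1029.
Layer 2: σ_v at top = γ₁h₁ = 797.8; σ_h top = K_a2×797.8 = 181.5; σ_h base = K_a2×(797.8+122.3×7.5) = 390.2.
P₂ = ½(181.5+390.2)×7.5 = 2144. Total P_a = 1029+2144 = 3172 lb/ft.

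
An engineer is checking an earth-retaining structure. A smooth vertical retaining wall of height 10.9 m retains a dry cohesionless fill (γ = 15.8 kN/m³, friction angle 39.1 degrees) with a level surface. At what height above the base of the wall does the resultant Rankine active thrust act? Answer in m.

K_a = 0.2265.
The pressure distribution is triangular, so the resultant acts at H/3 above the base = 10.9/3 = 3.633 m.

3.63 m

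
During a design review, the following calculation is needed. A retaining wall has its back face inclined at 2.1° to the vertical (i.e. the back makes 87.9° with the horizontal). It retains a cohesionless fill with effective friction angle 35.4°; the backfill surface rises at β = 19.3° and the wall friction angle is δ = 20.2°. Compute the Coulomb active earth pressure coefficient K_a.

K_a = sin²(α+φ) / [sin²α · sin(α−δ) · (1 + √{sin(φ+δ)sin(φ−β) / (sin(α−δ)sin(α+β))})²].
With α = 87.9°, φ = 35.4°, δ = 20.2°, β = 19.3°: K_a = 0.3321.

0.332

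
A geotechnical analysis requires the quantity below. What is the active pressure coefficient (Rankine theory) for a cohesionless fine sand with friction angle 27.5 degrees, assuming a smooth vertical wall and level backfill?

K_a = tan²(45° − φ/2) = tan²(31.25°) = 0.3682.

0.368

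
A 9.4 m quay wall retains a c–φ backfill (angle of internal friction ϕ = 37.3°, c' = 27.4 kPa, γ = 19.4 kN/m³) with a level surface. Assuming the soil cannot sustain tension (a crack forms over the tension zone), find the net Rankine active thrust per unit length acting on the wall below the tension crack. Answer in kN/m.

32.5 kN/m

K_a = 0.2453; √K_a = 0.4953.
Tension-crack depth z_c = 2c/(γ√K_a) = 2×27.4/(19.4×0.4953) = 5.703 m.
σ_a at base = K_a γ H − 2c√K_a = 0.2453×19.4×9.4 − 2×27.4×0.4953 = 17.60 kPa.
P_a = ½ × 17.60 × (H − z_c) = 0.5×17.60×3.697 = 32.53 kN/m.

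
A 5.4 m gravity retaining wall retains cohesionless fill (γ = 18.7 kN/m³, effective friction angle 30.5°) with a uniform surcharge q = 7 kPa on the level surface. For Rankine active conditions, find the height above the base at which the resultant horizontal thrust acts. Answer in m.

K_a = 0.3267.
Triangular part P₁ = ½K_aγH² = 89.06 at H/3 = 1.800 m; rectangular part P₂ = K_a q H = 12.35 at H/2 = 2.700 m.
ȳ = (P₁·1.800 + P₂·2.700)/(P₁+P₂) = 1.910 m.

1.91 m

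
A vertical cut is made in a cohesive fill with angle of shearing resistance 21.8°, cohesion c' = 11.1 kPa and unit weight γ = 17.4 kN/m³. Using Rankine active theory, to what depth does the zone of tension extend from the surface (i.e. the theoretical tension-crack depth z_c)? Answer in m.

1.88 m

K_a = tan²(45° − 21.8°/2) = 0.4584; √K_a = 0.6771.
The active pressure is zero where K_a γ z = 2c√K_a, so z_c = 2c/(γ√K_a) = 2×11.1/(17.4×0.6771) = 1.884 m.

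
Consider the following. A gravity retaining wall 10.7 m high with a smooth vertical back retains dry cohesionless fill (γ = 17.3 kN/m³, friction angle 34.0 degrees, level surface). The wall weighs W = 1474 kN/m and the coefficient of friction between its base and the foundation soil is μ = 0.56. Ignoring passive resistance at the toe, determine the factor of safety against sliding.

K_a = tan²(45° − 34.0°/2) = 0.2827.
P_a = ½K_aγH² = 0.5×0.2827×17.3×10.7² = 280.0 kN/m, acting at H/3 = 3.567 m above the base.
FS_sliding = μW / P_a = 0.56×1474 / 280.0 = 2.948.

2.95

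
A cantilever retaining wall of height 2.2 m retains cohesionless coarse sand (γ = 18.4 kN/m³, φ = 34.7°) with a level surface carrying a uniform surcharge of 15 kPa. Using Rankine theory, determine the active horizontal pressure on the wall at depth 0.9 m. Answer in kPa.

8.66 kPa

K_a = (1 − sin φ)/(1 + sin φ) = 0.2745.
σ_v = γz + q = 18.4 × 0.9 + 15 = 31.56 kPa.
σ_h = K_a σ_v = 0.2745 × 31.56 = 8.662 kPa.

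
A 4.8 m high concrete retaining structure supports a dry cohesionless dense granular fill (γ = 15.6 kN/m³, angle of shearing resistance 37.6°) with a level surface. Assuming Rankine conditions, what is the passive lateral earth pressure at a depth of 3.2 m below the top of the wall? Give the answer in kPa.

K_p = (1 + sin φ)/(1 − sin φ) = 4.130.
σ_h = K_p γ z = 4.130 × 15.6 × 3.2 = 206.2 kPa.

206 kPa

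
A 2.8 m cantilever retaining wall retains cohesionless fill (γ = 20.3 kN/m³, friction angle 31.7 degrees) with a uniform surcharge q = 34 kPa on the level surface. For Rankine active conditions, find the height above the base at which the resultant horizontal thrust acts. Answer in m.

1.19 m

K_a = 0.3111.
Triangular part P₁ = ½K_aγH² = 24.75 at H/3 = 0.9333 m; rectangular part P₂ = K_a q H = 29.61 at H/2 = 1.400 m.
ȳ = (P₁·0.9333 + P₂·1.400)/(P₁+P₂) = 1.188 m.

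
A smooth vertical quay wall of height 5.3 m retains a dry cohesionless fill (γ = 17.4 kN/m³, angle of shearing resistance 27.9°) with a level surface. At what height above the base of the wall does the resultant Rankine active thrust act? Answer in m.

1.77 m

K_a = 0.3625.
The pressure distribution is triangular, so the resultant acts at H/3 above the base = 5.3/3 = 1.767 m.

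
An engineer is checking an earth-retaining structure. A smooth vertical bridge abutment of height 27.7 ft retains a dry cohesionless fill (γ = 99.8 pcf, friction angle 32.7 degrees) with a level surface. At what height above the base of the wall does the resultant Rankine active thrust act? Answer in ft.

K_a = 0.2985.
The pressure distribution is triangular, so the resultant acts at H/3 above the base = 27.7/3 = 9.233 ft.

9.23 ft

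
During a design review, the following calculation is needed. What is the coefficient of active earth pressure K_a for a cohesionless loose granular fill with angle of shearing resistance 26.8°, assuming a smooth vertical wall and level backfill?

K_a = tan²(45° − φ/2) = tan²(31.60°) = 0.3785.

0.378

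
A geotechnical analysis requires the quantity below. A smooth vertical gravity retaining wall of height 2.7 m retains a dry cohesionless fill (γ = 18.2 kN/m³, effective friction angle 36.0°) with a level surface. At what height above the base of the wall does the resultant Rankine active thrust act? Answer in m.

K_a = 0.2596.
The pressure distribution is triangular, so the resultant acts at H/3 above the base = 2.7/3 = 0.9000 m.

0.900 m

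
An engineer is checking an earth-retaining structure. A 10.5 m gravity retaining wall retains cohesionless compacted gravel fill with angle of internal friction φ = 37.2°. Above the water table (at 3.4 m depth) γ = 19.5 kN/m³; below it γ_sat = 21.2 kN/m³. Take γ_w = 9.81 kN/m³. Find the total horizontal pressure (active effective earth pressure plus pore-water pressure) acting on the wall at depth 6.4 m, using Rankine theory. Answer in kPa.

54.2 kPa

K_a = (1 − sin φ)/(1 + sin φ) = 0.2464.
γ' = 21.2 − 9.81 = 11.39 kN/m³.
Effective vertical stress at 6.4 m: σ'_v = 19.5×3.4 + 11.39×3.00 = 100.5 kPa.
σ'_h = K_a σ'_v = 0.2464 × 100.5 = 24.76 kPa; u = γ_w × 3.00 = 29.43 kPa.
Total σ_h = 24.76 + 29.43 = 54.19 kPa.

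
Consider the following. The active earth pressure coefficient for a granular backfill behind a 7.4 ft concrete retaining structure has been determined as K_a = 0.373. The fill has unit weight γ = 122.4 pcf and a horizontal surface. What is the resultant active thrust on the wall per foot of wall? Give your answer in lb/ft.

1250 lb/ft

P = ½ K_a γ H² = 0.5 × 0.373 × 122.4 × 7.4² = 1250 lb/ft.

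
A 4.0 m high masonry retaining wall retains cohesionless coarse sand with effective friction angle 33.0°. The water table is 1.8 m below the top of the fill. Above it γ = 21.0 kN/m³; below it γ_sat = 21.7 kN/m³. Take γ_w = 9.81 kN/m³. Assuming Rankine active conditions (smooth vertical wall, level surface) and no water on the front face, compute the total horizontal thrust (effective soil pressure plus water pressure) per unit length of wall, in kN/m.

66.8 kN/m

K_a = tan²(45° − φ/2) = 0.2948.
γ' = 21.7 − 9.81 = 11.89 kN/m³. Depth below WT = 2.2 m.
σ'_h at WT = K_a γ d_w = 11.14 kPa; at base = 11.14 + K_a γ' × 2.2 = 18.85 kPa.
P₁ (0–1.8 m) = ½×11.14×1.8 = 10.03. P₂ (1.8–4.0 m) = ½(11.14+18.85)×2.2 = 33.00.
P_w = ½ γ_w h₂² = 0.5×9.81×2.2² = 23.74. Total = 10.03+33.00+23.74 = 66.77 kN/m.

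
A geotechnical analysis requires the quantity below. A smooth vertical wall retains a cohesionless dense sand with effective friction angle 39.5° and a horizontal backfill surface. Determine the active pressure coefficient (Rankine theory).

K_a = tan²(45° − φ/2) = tan²(25.25°) = 0.2224.

0.222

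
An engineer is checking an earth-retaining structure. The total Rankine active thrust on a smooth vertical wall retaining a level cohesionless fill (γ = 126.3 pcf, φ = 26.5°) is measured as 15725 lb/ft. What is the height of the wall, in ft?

K_a = 0.3829. P_a = ½ K_a γ H² ⇒ H = √(2P_a/(K_a γ)).
H = √(2×15725/(0.3829×126.3)) = 25.50 ft.

25.5 ft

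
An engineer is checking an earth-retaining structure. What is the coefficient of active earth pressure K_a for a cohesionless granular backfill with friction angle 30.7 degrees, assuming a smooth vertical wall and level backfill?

K_a = (1 − sin φ)/(1 + sin φ) = (1 − sin 30.7°)/(1 + sin 30.7°) = 0.3240.

0.324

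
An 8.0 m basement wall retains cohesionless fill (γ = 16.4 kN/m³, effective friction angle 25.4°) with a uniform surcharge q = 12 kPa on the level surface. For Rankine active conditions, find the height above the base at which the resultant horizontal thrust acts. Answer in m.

2.87 m

K_a = 0.3996.
Triangular part P₁ = ½K_aγH² = 209.7 at H/3 = 2.667 m; rectangular part P₂ = K_a q H = 38.37 at H/2 = 4.000 m.
ȳ = (P₁·2.667 + P₂·4.000)/(P₁+P₂) = 2.873 m.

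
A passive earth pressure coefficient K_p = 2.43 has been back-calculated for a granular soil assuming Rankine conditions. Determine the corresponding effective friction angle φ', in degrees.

24.6°

K_p = (1+sin φ)/(1−sin φ) ⇒ sin φ = (K_p − 1)/(K_p + 1) = 0.4169.
φ = arcsin(0.4169) = 24.64°.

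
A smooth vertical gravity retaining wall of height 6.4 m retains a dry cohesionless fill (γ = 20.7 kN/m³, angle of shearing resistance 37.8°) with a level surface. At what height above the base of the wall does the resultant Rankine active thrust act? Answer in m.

K_a = 0.2400.
The pressure distribution is triangular, so the resultant acts at H/3 above the base = 6.4/3 = 2.133 m.

2.13 m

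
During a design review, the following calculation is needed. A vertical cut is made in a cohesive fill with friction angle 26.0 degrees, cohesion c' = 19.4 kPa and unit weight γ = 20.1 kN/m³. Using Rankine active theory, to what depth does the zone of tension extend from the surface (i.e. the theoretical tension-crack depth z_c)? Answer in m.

K_a = tan²(45° − 26.0°/2) = 0.3905; √K_a = 0.6249.
The active pressure is zero where K_a γ z = 2c√K_a, so z_c = 2c/(γ√K_a) = 2×19.4/(20.1×0.6249) = 3.089 m.

3.09 m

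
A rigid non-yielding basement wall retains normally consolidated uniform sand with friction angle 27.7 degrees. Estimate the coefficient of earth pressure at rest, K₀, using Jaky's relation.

0.535

K₀ = 1 − sin φ' = 1 − sin 27.7° = 0.5352.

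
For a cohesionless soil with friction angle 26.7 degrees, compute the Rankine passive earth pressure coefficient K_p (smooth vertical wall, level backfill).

K_p = (1 + sin φ)/(1 − sin φ) = tan²(45° + 26.7°/2) = 2.632.

2.63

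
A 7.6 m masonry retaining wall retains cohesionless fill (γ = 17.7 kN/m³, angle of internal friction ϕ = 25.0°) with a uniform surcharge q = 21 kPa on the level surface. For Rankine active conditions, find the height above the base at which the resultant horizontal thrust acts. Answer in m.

2.83 m

K_a = 0.4059.
Triangular part P₁ = ½K_aγH² = 207.5 at H/3 = 2.533 m; rectangular part P₂ = K_a q H = 64.78 at H/2 = 3.800 m.
ȳ = (P₁·2.533 + P₂·3.800)/(P₁+P₂) = 2.835 m.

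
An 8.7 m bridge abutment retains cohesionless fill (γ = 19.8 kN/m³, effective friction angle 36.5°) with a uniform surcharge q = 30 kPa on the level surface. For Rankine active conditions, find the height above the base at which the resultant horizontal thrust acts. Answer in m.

3.27 m

K_a = 0.2541.
Triangular part P₁ = ½K_aγH² = 190.4 at H/3 = 2.900 m; rectangular part P₂ = K_a q H = 66.31 at H/2 = 4.350 m.
ȳ = (P₁·2.900 + P₂·4.350)/(P₁+P₂) = 3.275 m.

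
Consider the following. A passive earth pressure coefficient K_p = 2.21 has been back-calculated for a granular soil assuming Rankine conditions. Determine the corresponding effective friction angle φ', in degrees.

K_p = (1+sin φ)/(1−sin φ) ⇒ sin φ = (K_p − 1)/(K_p + 1) = 0.3769.
φ = arcsin(0.3769) = 22.14°.

22.1°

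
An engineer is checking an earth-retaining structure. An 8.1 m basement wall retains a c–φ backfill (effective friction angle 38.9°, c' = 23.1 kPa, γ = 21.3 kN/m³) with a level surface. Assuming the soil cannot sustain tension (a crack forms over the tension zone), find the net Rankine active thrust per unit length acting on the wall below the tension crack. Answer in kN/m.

K_a = 0.2285; √K_a = 0.4780.
Tension-crack depth z_c = 2c/(γ√K_a) = 2×23.1/(21.3×0.4780) = 4.537 m.
σ_a at base = K_a γ H − 2c√K_a = 0.2285×21.3×8.1 − 2×23.1×0.4780 = 17.34 kPa.
P_a = ½ × 17.34 × (H − z_c) = 0.5×17.34×3.563 = 30.89 kN/m.

30.9 kN/m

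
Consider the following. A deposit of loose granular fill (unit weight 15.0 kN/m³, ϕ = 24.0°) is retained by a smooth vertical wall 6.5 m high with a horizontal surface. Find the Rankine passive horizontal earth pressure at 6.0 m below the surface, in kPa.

213 kPa

K_p = (1 + sin φ)/(1 − sin φ) = 2.371.
σ_h = K_p γ z = 2.371 × 15.0 × 6.0 = 213.4 kPa.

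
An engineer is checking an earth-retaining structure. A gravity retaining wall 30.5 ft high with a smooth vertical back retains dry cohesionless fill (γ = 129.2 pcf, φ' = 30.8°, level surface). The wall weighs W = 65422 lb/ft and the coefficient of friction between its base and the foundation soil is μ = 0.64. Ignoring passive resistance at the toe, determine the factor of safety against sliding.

2.16

K_a = tan²(45° − 30.8°/2) = 0.3227.
P_a = ½K_aγH² = 0.5×0.3227×129.2×30.5² = 19390 lb/ft, acting at H/3 = 10.17 ft above the base.
FS_sliding = μW / P_a = 0.64×65422 / 19390 = 2.159.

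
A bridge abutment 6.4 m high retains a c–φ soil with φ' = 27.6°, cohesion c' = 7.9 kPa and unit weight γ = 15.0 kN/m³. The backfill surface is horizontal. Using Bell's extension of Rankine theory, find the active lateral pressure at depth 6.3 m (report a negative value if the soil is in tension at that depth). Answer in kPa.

K_a = (1 − sin φ)/(1 + sin φ) = 0.3668.
σ_a = K_a γ z − 2c√K_a = 0.3668×15.0×6.3 − 2×7.9×0.6056 = 25.09 kPa.

25.1 kPa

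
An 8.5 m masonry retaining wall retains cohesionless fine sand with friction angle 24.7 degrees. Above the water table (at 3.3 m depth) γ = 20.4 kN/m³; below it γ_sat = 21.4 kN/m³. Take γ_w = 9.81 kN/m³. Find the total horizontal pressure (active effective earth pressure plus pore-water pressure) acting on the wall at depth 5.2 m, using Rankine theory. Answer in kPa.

K_a = (1 − sin φ)/(1 + sin φ) = 0.4106.
γ' = 21.4 − 9.81 = 11.59 kN/m³.
Effective vertical stress at 5.2 m: σ'_v = 20.4×3.3 + 11.59×1.90 = 89.34 kPa.
σ'_h = K_a σ'_v = 0.4106 × 89.34 = 36.68 kPa; u = γ_w × 1.90 = 18.64 kPa.
Total σ_h = 36.68 + 18.64 = 55.32 kPa.

55.3 kPa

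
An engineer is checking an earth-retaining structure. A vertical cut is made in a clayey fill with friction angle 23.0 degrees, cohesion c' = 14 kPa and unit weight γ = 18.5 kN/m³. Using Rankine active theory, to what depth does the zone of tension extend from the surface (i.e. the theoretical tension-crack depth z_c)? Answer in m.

2.29 m

K_a = tan²(45° − 23.0°/2) = 0.4381; √K_a = 0.6619.
The active pressure is zero where K_a γ z = 2c√K_a, so z_c = 2c/(γ√K_a) = 2×14/(18.5×0.6619) = 2.287 m.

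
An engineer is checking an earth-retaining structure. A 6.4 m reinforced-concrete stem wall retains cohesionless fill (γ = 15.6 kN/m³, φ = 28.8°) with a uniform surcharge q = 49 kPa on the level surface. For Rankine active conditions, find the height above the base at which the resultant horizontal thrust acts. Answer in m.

2.66 m

K_a = 0.3498.
Triangular part P₁ = ½K_aγH² = 111.7 at H/3 = 2.133 m; rectangular part P₂ = K_a q H = 109.7 at H/2 = 3.200 m.
ȳ = (P₁·2.133 + P₂·3.200)/(P₁+P₂) = 2.662 m.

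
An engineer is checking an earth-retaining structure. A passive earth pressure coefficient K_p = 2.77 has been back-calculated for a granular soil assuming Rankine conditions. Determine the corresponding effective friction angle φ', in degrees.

K_p = (1+sin φ)/(1−sin φ) ⇒ sin φ = (K_p − 1)/(K_p + 1) = 0.4695.
φ = arcsin(0.4695) = 28.00°.

28.0°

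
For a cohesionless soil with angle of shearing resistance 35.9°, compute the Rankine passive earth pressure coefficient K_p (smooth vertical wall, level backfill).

3.84

K_p = (1 + sin φ)/(1 − sin φ) = tan²(45° + 35.9°/2) = 3.835.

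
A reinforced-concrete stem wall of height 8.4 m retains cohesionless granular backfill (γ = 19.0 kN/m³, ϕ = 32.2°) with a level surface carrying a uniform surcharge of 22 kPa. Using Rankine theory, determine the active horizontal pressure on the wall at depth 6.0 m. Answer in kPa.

41.4 kPa

K_a = (1 − sin φ)/(1 + sin φ) = 0.3047.
σ_v = γz + q = 19.0 × 6.0 + 22 = 136.0 kPa.
σ_h = K_a σ_v = 0.3047 × 136.0 = 41.44 kPa.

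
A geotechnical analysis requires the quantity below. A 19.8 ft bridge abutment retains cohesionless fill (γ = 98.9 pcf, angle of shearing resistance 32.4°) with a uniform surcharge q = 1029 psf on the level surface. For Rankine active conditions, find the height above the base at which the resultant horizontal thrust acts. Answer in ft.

K_a = 0.3022.
Triangular part P₁ = ½K_aγH² = 5859 at H/3 = 6.600 ft; rectangular part P₂ = K_a q H = 6158 at H/2 = 9.900 ft.
ȳ = (P₁·6.600 + P₂·9.900)/(P₁+P₂) = 8.291 ft.

8.29 ft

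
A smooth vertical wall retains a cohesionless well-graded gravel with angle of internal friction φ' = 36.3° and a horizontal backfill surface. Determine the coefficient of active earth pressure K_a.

K_a = tan²(45° − φ/2) = tan²(26.85°) = 0.2563.

0.256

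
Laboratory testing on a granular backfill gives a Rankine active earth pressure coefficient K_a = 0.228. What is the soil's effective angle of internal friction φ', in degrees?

K_a = tan²(45° − φ/2) ⇒ 45° − φ/2 = arctan(√0.228) = 25.52°.
φ = 2(45° − 25.52°) = 38.95°.

39.0°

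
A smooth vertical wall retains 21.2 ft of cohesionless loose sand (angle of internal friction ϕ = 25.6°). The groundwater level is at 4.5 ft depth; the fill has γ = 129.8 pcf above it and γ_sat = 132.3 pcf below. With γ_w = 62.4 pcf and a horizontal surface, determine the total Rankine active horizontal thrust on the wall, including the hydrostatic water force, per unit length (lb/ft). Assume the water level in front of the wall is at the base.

17000 lb/ft

K_a = tan²(45° − φ/2) = 0.3966.
γ' = 132.3 − 62.4 = 69.90 pcf. Depth below WT = 16.7 ft.
σ'_h at WT = K_a γ d_w = 231.6 psf; at base = 231.6 + K_a γ' × 16.7 = 694.6 psf.
P₁ (0–4.5 ft) = ½×231.6×4.5 = 521.2. P₂ (4.5–21.2 ft) = ½(231.6+694.6)×16.7 = 7734.
P_w = ½ γ_w h₂² = 0.5×62.4×16.7² = 8701. Total = 521.2+7734+8701 = 16960 lb/ft.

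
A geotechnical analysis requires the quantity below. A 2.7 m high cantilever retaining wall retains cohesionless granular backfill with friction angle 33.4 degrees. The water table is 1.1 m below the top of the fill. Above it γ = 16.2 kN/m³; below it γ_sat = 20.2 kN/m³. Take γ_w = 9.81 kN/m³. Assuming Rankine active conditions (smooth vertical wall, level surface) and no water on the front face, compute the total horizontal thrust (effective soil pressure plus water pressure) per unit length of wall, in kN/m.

27.5 kN/m

K_a = tan²(45° − φ/2) = 0.2899.
γ' = 20.2 − 9.81 = 10.39 kN/m³. Depth below WT = 1.6 m.
σ'_h at WT = K_a γ d_w = 5.166 kPa; at base = 5.166 + K_a γ' × 1.6 = 9.986 kPa.
P₁ (0–1.1 m) = ½×5.166×1.1 = 2.842. P₂ (1.1–2.7 m) = ½(5.166+9.986)×1.6 = 12.12.
P_w = ½ γ_w h₂² = 0.5×9.81×1.6² = 12.56. Total = 2.842+12.12+12.56 = 27.52 kN/m.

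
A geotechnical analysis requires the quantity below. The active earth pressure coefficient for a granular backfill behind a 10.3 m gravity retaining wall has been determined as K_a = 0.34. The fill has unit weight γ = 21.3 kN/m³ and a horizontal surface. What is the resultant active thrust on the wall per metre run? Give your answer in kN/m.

384 kN/m

P = ½ K_a γ H² = 0.5 × 0.34 × 21.3 × 10.3² = 384.2 kN/m.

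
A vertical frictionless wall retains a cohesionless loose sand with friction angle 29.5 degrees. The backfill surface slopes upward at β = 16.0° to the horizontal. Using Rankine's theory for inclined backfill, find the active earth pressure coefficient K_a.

K_a = cos β · (cos β − √(cos²β − cos²φ)) / (cos β + √(cos²β − cos²φ)).
cos β = 0.9613, cos φ = 0.8704, √(cos²β − cos²φ) = 0.4081.
K_a = 0.9613 × (0.9613 − 0.4081)/(0.9613 + 0.4081) = 0.3884.

0.388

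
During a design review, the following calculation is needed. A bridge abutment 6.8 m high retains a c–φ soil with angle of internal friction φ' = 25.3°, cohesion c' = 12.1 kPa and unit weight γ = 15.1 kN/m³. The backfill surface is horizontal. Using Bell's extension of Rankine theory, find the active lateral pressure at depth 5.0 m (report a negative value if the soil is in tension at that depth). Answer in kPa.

K_a = (1 − sin φ)/(1 + sin φ) = 0.4012.
σ_a = K_a γ z − 2c√K_a = 0.4012×15.1×5.0 − 2×12.1×0.6334 = 14.96 kPa.

15.0 kPa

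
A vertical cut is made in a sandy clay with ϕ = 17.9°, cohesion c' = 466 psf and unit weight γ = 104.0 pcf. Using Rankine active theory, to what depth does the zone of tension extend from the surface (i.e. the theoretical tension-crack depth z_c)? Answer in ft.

K_a = tan²(45° − 17.9°/2) = 0.5298; √K_a = 0.7279.
The active pressure is zero where K_a γ z = 2c√K_a, so z_c = 2c/(γ√K_a) = 2×466/(104.0×0.7279) = 12.31 ft.

12.3 ft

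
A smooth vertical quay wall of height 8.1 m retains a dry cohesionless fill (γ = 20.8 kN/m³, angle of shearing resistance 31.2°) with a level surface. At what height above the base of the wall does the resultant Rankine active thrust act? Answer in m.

2.70 m

K_a = 0.3175.
The pressure distribution is triangular, so the resultant acts at H/3 above the base = 8.1/3 = 2.700 m.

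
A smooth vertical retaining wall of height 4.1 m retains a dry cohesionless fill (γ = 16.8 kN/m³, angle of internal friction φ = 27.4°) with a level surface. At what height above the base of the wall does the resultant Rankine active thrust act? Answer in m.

1.37 m

K_a = 0.3697.
The pressure distribution is triangular, so the resultant acts at H/3 above the base = 4.1/3 = 1.367 m.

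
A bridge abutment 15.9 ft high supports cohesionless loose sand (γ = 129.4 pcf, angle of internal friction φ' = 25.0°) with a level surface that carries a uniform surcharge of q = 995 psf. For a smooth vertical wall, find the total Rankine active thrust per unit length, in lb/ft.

K_a = tan²(45° − φ/2) = 0.4059.
Soil triangle: ½ K_a γ H² = 0.5×0.4059×129.4×15.9² = 6639 lb/ft.
Surcharge rectangle: K_a q H = 0.4059×995×15.9 = 6421 lb/ft.
Total = 6639 + 6421 = 13060 lb/ft.

13100 lb/ft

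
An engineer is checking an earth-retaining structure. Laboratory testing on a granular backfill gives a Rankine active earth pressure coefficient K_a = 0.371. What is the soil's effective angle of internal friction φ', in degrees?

27.3°

K_a = tan²(45° − φ/2) ⇒ 45° − φ/2 = arctan(√0.371) = 31.35°.
φ = 2(45° − 31.35°) = 27.31°.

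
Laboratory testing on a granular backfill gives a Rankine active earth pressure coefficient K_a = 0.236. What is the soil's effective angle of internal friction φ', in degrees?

38.2°

K_a = tan²(45° − φ/2) ⇒ 45° − φ/2 = arctan(√0.236) = 25.91°.
φ = 2(45° − 25.91°) = 38.18°.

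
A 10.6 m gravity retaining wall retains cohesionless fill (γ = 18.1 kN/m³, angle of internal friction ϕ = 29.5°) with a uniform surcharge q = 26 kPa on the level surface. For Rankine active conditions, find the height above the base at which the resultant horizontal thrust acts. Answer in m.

3.91 m

K_a = 0.3401.
Triangular part P₁ = ½K_aγH² = 345.8 at H/3 = 3.533 m; rectangular part P₂ = K_a q H = 93.73 at H/2 = 5.300 m.
ȳ = (P₁·3.533 + P₂·5.300)/(P₁+P₂) = 3.910 m.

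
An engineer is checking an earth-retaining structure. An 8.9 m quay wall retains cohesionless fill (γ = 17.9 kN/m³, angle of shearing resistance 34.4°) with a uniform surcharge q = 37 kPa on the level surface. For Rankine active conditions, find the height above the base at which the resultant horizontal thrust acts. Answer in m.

K_a = 0.2780.
Triangular part P₁ = ½K_aγH² = 197.1 at H/3 = 2.967 m; rectangular part P₂ = K_a q H = 91.54 at H/2 = 4.450 m.
ȳ = (P₁·2.967 + P₂·4.450)/(P₁+P₂) = 3.437 m.

3.44 m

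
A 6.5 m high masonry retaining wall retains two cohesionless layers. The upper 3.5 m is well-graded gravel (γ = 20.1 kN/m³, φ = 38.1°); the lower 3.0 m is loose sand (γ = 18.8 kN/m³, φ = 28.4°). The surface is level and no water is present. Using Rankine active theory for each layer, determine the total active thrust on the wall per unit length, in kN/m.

134 kN/m

K_a1 = tan²(45°−38.1°/2) = 0.2368; K_a2 = tan²(45°−28.4°/2) = 0.3554.
Layer 1: σ at base = K_a1 γ₁ h₁ = 16.66 kPa; P₁ = ½×16.66×3.5 = 29.16.
Layer 2: σ_v at top = γ₁h₁ = 70.35; σ_h top = K_a2×70.35 = 25.00; σ_h base = K_a2×(70.35+18.8×3.0) = 45.04.
P₂ = ½(25.00+45.04)×3.0 = 105.1. Total P_a = 29.16+105.1 = 134.2 kN/m.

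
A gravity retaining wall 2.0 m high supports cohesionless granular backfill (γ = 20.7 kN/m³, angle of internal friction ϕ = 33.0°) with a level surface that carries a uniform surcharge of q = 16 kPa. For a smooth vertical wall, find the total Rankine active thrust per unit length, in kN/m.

K_a = tan²(45° − φ/2) = 0.2948.
Soil triangle: ½ K_a γ H² = 0.5×0.2948×20.7×2.0² = 12.20 kN/m.
Surcharge rectangle: K_a q H = 0.2948×16×2.0 = 9.434 kN/m.
Total = 12.20 + 9.434 = 21.64 kN/m.

21.6 kN/m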